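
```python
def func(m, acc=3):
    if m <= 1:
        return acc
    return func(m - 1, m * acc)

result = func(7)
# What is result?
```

Accumulator trace (n, acc): (7, 3) -> (6, 21) -> (5, 126) -> (4, 630) -> (3, 2520) -> (2, 7560) -> (1, 15120) -> return 15120

Answer: 15120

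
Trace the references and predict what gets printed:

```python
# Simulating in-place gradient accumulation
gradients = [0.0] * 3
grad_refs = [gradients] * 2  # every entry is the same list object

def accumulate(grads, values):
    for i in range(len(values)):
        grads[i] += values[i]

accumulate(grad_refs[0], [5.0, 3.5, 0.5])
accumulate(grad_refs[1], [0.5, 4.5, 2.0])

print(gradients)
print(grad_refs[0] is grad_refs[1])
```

Key concept: gradient accumulation aliasing.
Step by step:
`gradients = [0.0] * 3` → gradients = [0.0, 0.0, 0.0]
`grad_refs = [gradients] * 2` → grad_refs = [[0.0, 0.0, 0.0], [0.0, 0.0, 0.0]]
`accumulate(grad_refs[0], [5.0, 3.5, 0.5])` → gradients = [5.0, 3.5, 0.5]; grad_refs = [[5.0, 3.5, 0.5], [5.0, 3.5, 0.5]]
`accumulate(grad_refs[1], [0.5, 4.5, 2.0])` → gradients = [5.5, 8.0, 2.5]; grad_refs = [[5.5, 8.0, 2.5], [5.5, 8.0, 2.5]]
`print(gradients)` → prints [5.5, 8.0, 2.5]
`print(grad_refs[0] is grad_refs[1])` → prints True

Answer:
[5.5, 8.0, 2.5]
True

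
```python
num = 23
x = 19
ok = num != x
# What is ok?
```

Trace:
`num = 23` → num = 23
`x = 19` → x = 19
`ok = num != x` → ok = True
So ok = True

Answer: True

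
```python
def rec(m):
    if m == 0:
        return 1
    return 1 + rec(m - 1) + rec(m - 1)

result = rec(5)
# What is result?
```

rec(m) = 1 + 2·rec(m-1), rec(0)=1. Closed form: (1+1)·2^5 - 1 = 63.

Answer: 63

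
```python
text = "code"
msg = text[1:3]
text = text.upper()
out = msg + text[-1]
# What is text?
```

Trace:
`text = "code"` → text = 'code'
`msg = text[1:3]` → msg = 'od'
`text = text.upper()` → text = 'CODE'
`out = msg + text[-1]` → out = 'odE'
So text = 'CODE'

Answer: 'CODE'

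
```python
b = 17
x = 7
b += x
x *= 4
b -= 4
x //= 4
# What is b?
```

Trace:
`b = 17` → b = 17
`x = 7` → x = 7
`b += x` → b = 24
`x *= 4` → x = 28
`b -= 4` → b = 20
`x //= 4` → x = 7
So b = 20

Answer: 20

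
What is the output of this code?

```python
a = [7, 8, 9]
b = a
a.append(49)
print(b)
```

Key concept: basic list aliasing.
Step by step:
`a = [7, 8, 9]` → a = [7, 8, 9]
`b = a` → b = [7, 8, 9] (same object as a)
`a.append(49)` → a = [7, 8, 9, 49] (same object as b); b = [7, 8, 9, 49] (same object as a)
`print(b)` → prints [7, 8, 9, 49]

Answer: [7, 8, 9, 49]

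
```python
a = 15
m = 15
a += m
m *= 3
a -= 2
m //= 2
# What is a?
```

Trace:
`a = 15` → a = 15
`m = 15` → m = 15
`a += m` → a = 30
`m *= 3` → m = 45
`a -= 2` → a = 28
`m //= 2` → m = 22
So a = 28

Answer: 28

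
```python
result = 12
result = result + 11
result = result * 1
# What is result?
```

Trace:
`result = 12` → result = 12
`result = result + 11` → result = 23
`result = result * 1` → result = 23
So result = 23

Answer: 23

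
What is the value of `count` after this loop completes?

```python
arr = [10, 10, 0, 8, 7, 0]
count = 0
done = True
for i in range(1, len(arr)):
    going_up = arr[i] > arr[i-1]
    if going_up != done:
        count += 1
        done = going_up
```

Count direction changes in [10, 10, 0, 8, 7, 0]
`count` takes the values: 0 → 1 → 2 → 3

Answer: 3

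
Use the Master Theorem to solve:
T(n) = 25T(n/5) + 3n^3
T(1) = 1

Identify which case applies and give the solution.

a=25, b=5, f(n)=3n^3. log_5(25) = 2. Since c=3 > 2 and the regularity condition holds (25(n/5)^3 = (25/5^3)n^3 with 25/5^3 < 1), Case 3 applies: T(n) = Θ(f(n)) = O(n^3).

Answer: O(n^3) - Case 3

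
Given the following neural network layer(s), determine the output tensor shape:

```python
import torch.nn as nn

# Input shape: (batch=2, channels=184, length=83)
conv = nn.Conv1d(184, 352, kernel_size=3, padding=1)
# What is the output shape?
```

Input: (2, 184, 83) -> Output: (2, 352, 83)

Answer: (2, 352, 83)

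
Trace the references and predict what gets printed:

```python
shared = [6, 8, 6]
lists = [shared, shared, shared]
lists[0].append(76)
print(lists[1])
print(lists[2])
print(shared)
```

Key concept: list of same reference.
Step by step:
`shared = [6, 8, 6]` → shared = [6, 8, 6]
`lists = [shared, shared, shared]` → lists = [[6, 8, 6], [6, 8, 6], [6, 8, 6]]
`lists[0].append(76)` → shared = [6, 8, 6, 76]; lists = [[6, 8, 6, 76], [6, 8, 6, 76], [6, 8, 6, 76]]
`print(lists[1])` → prints [6, 8, 6, 76]
`print(lists[2])` → prints [6, 8, 6, 76]
`print(shared)` → prints [6, 8, 6, 76]

Answer:
[6, 8, 6, 76]
[6, 8, 6, 76]
[6, 8, 6, 76]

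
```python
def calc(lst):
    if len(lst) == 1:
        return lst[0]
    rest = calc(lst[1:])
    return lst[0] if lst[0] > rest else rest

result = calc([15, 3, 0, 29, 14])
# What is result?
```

Recursive max over [15, 3, 0, 29, 14] = 29

Answer: 29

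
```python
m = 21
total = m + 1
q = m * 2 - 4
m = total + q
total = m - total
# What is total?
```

Trace:
`m = 21` → m = 21
`total = m + 1` → total = 22
`q = m * 2 - 4` → q = 38
`m = total + q` → m = 60
`total = m - total` → total = 38
So total = 38

Answer: 38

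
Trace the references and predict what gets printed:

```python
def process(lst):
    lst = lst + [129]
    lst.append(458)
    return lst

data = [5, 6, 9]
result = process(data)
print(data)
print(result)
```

Key concept: rebinding parameter vs mutation.
Step by step:
`data = [5, 6, 9]` → data = [5, 6, 9]
`result = process(data)` → result = [5, 6, 9, 129, 458]
`print(data)` → prints [5, 6, 9]
`print(result)` → prints [5, 6, 9, 129, 458]

Answer:
[5, 6, 9]
[5, 6, 9, 129, 458]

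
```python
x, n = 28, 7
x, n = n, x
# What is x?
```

Trace:
`x, n = 28, 7` → x = 28; n = 7
`x, n = n, x` → x = 7; n = 28
So x = 7

Answer: 7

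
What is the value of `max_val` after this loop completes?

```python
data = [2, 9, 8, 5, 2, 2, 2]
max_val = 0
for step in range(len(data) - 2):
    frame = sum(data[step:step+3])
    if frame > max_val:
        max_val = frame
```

Max sum of 3-element window in [2, 9, 8, 5, 2, 2, 2]
`max_val` takes the values: 0 → 19 → 22

Answer: 22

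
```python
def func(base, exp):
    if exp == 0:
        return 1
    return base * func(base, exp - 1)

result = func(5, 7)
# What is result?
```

func(5, 7) = 5 * 5 * 5 * 5 * 5 * 5 * 5 = 78125

Answer: 78125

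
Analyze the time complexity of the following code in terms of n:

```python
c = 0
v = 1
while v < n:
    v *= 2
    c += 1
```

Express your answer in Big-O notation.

Each loop level contributes: log n. Multiplying the contributions gives O(log n).

Answer: O(log n)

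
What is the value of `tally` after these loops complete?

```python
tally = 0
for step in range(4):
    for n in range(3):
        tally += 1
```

4 * 3 = 12
`tally` takes the values: 0 → 1 → 2 → 3 → 4 → 5 → 6 → 7 → 8 → 9 → 10 → 11 → 12

Answer: 12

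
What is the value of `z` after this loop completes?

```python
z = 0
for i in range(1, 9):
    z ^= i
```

XOR of 1 to 8
`z` takes the values: 0 → 1 → 3 → 0 → 4 → 1 → 7 → 0 → 8

Answer: 8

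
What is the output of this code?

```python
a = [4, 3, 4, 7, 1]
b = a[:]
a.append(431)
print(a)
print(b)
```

Key concept: slice [:] creates copy.
Step by step:
`a = [4, 3, 4, 7, 1]` → a = [4, 3, 4, 7, 1]
`b = a[:]` → b = [4, 3, 4, 7, 1]
`a.append(431)` → a = [4, 3, 4, 7, 1, 431]
`print(a)` → prints [4, 3, 4, 7, 1, 431]
`print(b)` → prints [4, 3, 4, 7, 1]

Answer:
[4, 3, 4, 7, 1, 431]
[4, 3, 4, 7, 1]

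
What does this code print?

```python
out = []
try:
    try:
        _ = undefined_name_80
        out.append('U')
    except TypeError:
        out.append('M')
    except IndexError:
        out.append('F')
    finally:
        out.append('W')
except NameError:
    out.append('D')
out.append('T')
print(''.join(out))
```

Execution trace: 'W' (finally) → 'D' (outer except NameError) → 'T' (after the try/except). Output: WDT

Answer: WDT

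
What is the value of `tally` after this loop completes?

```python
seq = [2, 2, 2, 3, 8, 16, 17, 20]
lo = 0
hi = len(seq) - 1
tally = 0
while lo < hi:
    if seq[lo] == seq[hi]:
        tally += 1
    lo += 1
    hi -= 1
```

Count matching pairs from ends
`tally` takes the values: 0

Answer: 0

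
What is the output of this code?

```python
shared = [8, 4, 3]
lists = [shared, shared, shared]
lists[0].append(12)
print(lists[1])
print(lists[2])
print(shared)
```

Key concept: list of same reference.
Step by step:
`shared = [8, 4, 3]` → shared = [8, 4, 3]
`lists = [shared, shared, shared]` → lists = [[8, 4, 3], [8, 4, 3], [8, 4, 3]]
`lists[0].append(12)` → shared = [8, 4, 3, 12]; lists = [[8, 4, 3, 12], [8, 4, 3, 12], [8, 4, 3, 12]]
`print(lists[1])` → prints [8, 4, 3, 12]
`print(lists[2])` → prints [8, 4, 3, 12]
`print(shared)` → prints [8, 4, 3, 12]

Answer:
[8, 4, 3, 12]
[8, 4, 3, 12]
[8, 4, 3, 12]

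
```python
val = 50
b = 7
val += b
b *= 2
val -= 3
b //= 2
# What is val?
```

Trace:
`val = 50` → val = 50
`b = 7` → b = 7
`val += b` → val = 57
`b *= 2` → b = 14
`val -= 3` → val = 54
`b //= 2` → b = 7
So val = 54

Answer: 54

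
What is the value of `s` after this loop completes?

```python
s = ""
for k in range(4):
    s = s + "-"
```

Repeat '-' 4 times
`s` takes the values: "" → "-" → "--" → "---" → "----"

Answer: "----"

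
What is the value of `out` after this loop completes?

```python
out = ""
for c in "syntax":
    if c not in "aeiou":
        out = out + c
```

Remove vowels from 'syntax'
`out` takes the values: "" → "s" → "sy" → "syn" → "synt" → "syntx"

Answer: "syntx"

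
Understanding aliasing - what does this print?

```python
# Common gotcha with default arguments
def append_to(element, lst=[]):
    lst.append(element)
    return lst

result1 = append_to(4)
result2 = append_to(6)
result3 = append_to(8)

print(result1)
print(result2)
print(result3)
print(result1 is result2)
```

Key concept: mutable default argument gotcha.
Step by step:
`result1 = append_to(4)` → result1 = [4]
`result2 = append_to(6)` → result1 = [4, 6] (same object as result2); result2 = [4, 6] (same object as result1)
`result3 = append_to(8)` → result1 = [4, 6, 8] (same object as result2, result3); result2 = [4, 6, 8] (same object as result1, result3); result3 = [4, 6, 8] (same object as result1, result2)
`print(result1)` → prints [4, 6, 8]
`print(result2)` → prints [4, 6, 8]
`print(result3)` → prints [4, 6, 8]
`print(result1 is result2)` → prints True

Answer:
[4, 6, 8]
[4, 6, 8]
[4, 6, 8]
True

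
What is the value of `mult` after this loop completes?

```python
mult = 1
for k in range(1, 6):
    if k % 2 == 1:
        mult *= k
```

Product of odd numbers 1 to 5
`mult` takes the values: 1 → 3 → 15

Answer: 15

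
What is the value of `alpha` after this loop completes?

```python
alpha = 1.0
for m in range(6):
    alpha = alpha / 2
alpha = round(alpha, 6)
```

Halving LR 6 times: 1 / 2^6
`alpha` takes the values: 1.0 → 0.5 → 0.25 → 0.125 → 0.0625 → 0.03125 → 0.015625

Answer: 0.015625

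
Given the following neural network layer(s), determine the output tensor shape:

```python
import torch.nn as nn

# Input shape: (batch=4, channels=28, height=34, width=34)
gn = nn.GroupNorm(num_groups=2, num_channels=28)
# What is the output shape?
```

Input: (4, 28, 34, 34) -> Output: (4, 28, 34, 34)

Answer: (4, 28, 34, 34)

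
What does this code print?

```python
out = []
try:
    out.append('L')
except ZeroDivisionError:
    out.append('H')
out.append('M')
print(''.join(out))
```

Execution trace: 'L' (try body, no exception) → 'M' (after the try/except). Output: LM

Answer: LM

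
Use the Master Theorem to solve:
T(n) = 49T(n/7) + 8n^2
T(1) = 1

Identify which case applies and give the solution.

a=49, b=7, f(n)=8n^2. log_7(49) = 2. Since c=2 = 2, Case 2 applies: T(n) = Θ(n^log_b(a) · log n) = O(n^2 log n).

Answer: O(n^2 log n) - Case 2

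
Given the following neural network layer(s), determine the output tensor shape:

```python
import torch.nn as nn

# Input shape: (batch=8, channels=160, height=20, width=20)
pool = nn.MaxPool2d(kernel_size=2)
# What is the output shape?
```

Input: (8, 160, 20, 20) -> Output: (8, 160, 10, 10)

Answer: (8, 160, 10, 10)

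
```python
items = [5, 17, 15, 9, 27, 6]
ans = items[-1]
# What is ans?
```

Trace:
`items = [5, 17, 15, 9, 27, 6]` → items = [5, 17, 15, 9, 27, 6]
`ans = items[-1]` → ans = 6
So ans = 6

Answer: 6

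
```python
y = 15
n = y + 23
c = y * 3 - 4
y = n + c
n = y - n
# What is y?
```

Trace:
`y = 15` → y = 15
`n = y + 23` → n = 38
`c = y * 3 - 4` → c = 41
`y = n + c` → y = 79
`n = y - n` → n = 41
So y = 79

Answer: 79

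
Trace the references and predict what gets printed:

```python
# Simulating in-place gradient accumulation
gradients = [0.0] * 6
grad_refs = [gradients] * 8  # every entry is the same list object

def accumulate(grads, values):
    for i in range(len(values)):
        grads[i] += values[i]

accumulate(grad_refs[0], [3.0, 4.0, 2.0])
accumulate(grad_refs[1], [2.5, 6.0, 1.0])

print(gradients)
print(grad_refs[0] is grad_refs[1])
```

Key concept: gradient accumulation aliasing.
Step by step:
`gradients = [0.0] * 6` → gradients = [0.0, 0.0, 0.0, 0.0, 0.0, 0.0]
`grad_refs = [gradients] * 8` → grad_refs = [[0.0, 0.0, 0.0, 0.0, 0.0, 0.0], [0.0, 0.0, 0.0, 0.0, 0.0, 0.0], [0.0, 0.0, 0.0, 0.0, 0.0, 0.0], [0.0, 0.0, 0.0, 0.0, 0.0, 0.0], [0.0, 0.0, 0.0, 0.0, 0.0, 0.0], [0.0, 0.0, 0.0, 0.0, 0.0, 0.0], [0.0, 0.0, 0.0, 0.0, 0.0, 0.0], [0.0, 0.0, 0.0, 0.0, 0.0, 0.0]]
`accumulate(grad_refs[0], [3.0, 4.0, 2.0])` → gradients = [3.0, 4.0, 2.0, 0.0, 0.0, 0.0]; grad_refs = [[3.0, 4.0, 2.0, 0.0, 0.0, 0.0], [3.0, 4.0, 2.0, 0.0, 0.0, 0.0], [3.0, 4.0, 2.0, 0.0, 0.0, 0.0], [3.0, 4.0, 2.0, 0.0, 0.0, 0.0], [3.0, 4.0, 2.0, 0.0, 0.0, 0.0], [3.0, 4.0, 2.0, 0.0, 0.0, 0.0], [3.0, 4.0, 2.0, 0.0, 0.0, 0.0], [3.0, 4.0, 2.0, 0.0, 0.0, 0.0]]
`accumulate(grad_refs[1], [2.5, 6.0, 1.0])` → gradients = [5.5, 10.0, 3.0, 0.0, 0.0, 0.0]; grad_refs = [[5.5, 10.0, 3.0, 0.0, 0.0, 0.0], [5.5, 10.0, 3.0, 0.0, 0.0, 0.0], [5.5, 10.0, 3.0, 0.0, 0.0, 0.0], [5.5, 10.0, 3.0, 0.0, 0.0, 0.0], [5.5, 10.0, 3.0, 0.0, 0.0, 0.0], [5.5, 10.0, 3.0, 0.0, 0.0, 0.0], [5.5, 10.0, 3.0, 0.0, 0.0, 0.0], [5.5, 10.0, 3.0, 0.0, 0.0, 0.0]]
`print(gradients)` → prints [5.5, 10.0, 3.0, 0.0, 0.0, 0.0]
`print(grad_refs[0] is grad_refs[1])` → prints True

Answer:
[5.5, 10.0, 3.0, 0.0, 0.0, 0.0]
True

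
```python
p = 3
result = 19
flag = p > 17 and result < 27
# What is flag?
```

Trace:
`p = 3` → p = 3
`result = 19` → result = 19
`flag = p > 17 and result < 27` → flag = False
So flag = False

Answer: False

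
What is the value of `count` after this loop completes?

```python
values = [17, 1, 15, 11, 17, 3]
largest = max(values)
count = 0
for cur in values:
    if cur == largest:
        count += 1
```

Count of max value 17 in [17, 1, 15, 11, 17, 3]
`count` takes the values: 0 → 1 → 2

Answer: 2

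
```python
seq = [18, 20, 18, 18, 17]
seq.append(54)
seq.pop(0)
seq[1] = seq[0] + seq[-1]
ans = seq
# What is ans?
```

Trace:
`seq = [18, 20, 18, 18, 17]` → seq = [18, 20, 18, 18, 17]
`seq.append(54)` → seq = [18, 20, 18, 18, 17, 54]
`seq.pop(0)` → seq = [20, 18, 18, 17, 54]
`seq[1] = seq[0] + seq[-1]` → seq = [20, 74, 18, 17, 54]
`ans = seq` → ans = [20, 74, 18, 17, 54]
So ans = [20, 74, 18, 17, 54]

Answer: [20, 74, 18, 17, 54]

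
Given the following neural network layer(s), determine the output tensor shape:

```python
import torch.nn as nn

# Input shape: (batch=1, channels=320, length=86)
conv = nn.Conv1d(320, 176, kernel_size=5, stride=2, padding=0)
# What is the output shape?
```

Input: (1, 320, 86) -> Output: (1, 176, 41)

Answer: (1, 176, 41)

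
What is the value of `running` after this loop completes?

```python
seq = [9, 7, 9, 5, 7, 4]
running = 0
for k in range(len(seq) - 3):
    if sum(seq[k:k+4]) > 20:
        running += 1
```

Count windows with sum > 20
`running` takes the values: 0 → 1 → 2 → 3

Answer: 3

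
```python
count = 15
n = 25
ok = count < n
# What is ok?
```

Trace:
`count = 15` → count = 15
`n = 25` → n = 25
`ok = count < n` → ok = True
So ok = True

Answer: True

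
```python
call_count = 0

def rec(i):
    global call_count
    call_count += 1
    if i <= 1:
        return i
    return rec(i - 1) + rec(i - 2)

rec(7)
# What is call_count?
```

Calls(i) = 1 + Calls(i-1) + Calls(i-2); Calls(0)=Calls(1)=1. For i=7 this gives 41.

Answer: 41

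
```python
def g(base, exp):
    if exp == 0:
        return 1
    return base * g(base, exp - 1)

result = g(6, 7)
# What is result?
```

g(6, 7) = 6 * 6 * 6 * 6 * 6 * 6 * 6 = 279936

Answer: 279936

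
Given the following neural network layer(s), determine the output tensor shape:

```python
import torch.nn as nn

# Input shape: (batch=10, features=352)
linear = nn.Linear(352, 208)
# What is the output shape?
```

Input: (10, 352) -> Output: (10, 208)

Answer: (10, 208)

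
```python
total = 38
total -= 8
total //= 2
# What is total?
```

Trace:
`total = 38` → total = 38
`total -= 8` → total = 30
`total //= 2` → total = 15
So total = 15

Answer: 15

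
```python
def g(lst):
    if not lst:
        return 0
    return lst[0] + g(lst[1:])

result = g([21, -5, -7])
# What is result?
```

21 + (-5) + (-7) + 0 = 9

Answer: 9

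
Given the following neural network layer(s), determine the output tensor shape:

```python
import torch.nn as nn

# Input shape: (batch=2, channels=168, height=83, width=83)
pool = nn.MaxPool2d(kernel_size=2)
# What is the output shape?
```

Input: (2, 168, 83, 83) -> Output: (2, 168, 41, 41)

Answer: (2, 168, 41, 41)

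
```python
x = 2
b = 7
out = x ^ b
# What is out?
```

Trace:
`x = 2` → x = 2
`b = 7` → b = 7
`out = x ^ b` → out = 5
So out = 5

Answer: 5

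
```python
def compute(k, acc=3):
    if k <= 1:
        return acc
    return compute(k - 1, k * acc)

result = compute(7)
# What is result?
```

Accumulator trace (n, acc): (7, 3) -> (6, 21) -> (5, 126) -> (4, 630) -> (3, 2520) -> (2, 7560) -> (1, 15120) -> return 15120

Answer: 15120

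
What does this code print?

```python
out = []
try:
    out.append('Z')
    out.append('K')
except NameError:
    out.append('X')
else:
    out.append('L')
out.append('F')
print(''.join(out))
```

Execution trace: 'Z' (try body) → 'K' (try body, no exception) → 'L' (else) → 'F' (after the try/except). Output: ZKLF

Answer: ZKLF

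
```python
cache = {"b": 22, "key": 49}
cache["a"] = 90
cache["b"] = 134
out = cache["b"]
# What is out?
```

Trace:
`cache = {"b": 22, "key": 49}` → cache = {'b': 22, 'key': 49}
`cache["a"] = 90` → cache = {'b': 22, 'key': 49, 'a': 90}
`cache["b"] = 134` → cache = {'b': 134, 'key': 49, 'a': 90}
`out = cache["b"]` → out = 134
So out = 134

Answer: 134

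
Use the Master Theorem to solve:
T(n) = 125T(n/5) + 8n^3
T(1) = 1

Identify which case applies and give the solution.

a=125, b=5, f(n)=8n^3. log_5(125) = 3. Since c=3 = 3, Case 2 applies: T(n) = Θ(n^log_b(a) · log n) = O(n^3 log n).

Answer: O(n^3 log n) - Case 2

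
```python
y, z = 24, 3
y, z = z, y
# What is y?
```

Trace:
`y, z = 24, 3` → y = 24; z = 3
`y, z = z, y` → y = 3; z = 24
So y = 3

Answer: 3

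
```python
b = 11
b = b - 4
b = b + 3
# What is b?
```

Trace:
`b = 11` → b = 11
`b = b - 4` → b = 7
`b = b + 3` → b = 10
So b = 10

Answer: 10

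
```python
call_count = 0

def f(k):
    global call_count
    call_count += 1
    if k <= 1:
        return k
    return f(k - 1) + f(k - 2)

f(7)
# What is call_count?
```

Calls(k) = 1 + Calls(k-1) + Calls(k-2); Calls(0)=Calls(1)=1. For k=7 this gives 41.

Answer: 41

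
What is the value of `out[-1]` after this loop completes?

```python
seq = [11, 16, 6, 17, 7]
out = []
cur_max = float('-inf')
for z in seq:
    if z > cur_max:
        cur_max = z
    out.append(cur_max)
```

Running max ends at 17
`out` takes the values: [] → [11] → [11, 16] → [11, 16, 16] → [11, 16, 16, 17] → [11, 16, 16, 17, 17]
So `out[-1]` = 17

Answer: 17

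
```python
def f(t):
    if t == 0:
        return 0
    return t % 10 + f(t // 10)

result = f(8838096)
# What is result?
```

Sum of digits of 8838096: 6 + 9 + 0 + 8 + 3 + 8 + 8 = 42

Answer: 42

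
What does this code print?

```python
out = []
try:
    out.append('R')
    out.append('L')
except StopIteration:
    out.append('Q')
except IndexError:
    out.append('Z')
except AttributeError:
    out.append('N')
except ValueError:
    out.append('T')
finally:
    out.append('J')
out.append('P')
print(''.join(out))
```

Execution trace: 'R' (try body) → 'L' (try body, no exception) → 'J' (finally) → 'P' (after the try/except). Output: RLJP

Answer: RLJP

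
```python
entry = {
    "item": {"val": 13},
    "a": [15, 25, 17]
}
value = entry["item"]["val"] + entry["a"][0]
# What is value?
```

Trace:
`entry = { ...` → entry = {'item': {'val': 13}, 'a': [15, 25, 17]}
`value = entry["item"]["val"] + entry["a"][0]` → value = 28
So value = 28

Answer: 28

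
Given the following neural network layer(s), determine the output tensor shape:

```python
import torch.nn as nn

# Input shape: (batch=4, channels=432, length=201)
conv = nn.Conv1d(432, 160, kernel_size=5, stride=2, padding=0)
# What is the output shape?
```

Input: (4, 432, 201) -> Output: (4, 160, 99)

Answer: (4, 160, 99)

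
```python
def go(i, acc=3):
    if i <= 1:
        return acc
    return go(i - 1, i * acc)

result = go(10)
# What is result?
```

Accumulator trace (n, acc): (10, 3) -> (9, 30) -> (8, 270) -> (7, 2160) -> (6, 15120) -> (5, 90720) -> (4, 453600) -> (3, 1814400) -> (2, 5443200) -> (1, 10886400) -> return 10886400

Answer: 10886400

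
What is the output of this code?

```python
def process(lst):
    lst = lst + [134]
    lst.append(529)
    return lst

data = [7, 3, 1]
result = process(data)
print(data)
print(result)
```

Key concept: rebinding parameter vs mutation.
Step by step:
`data = [7, 3, 1]` → data = [7, 3, 1]
`result = process(data)` → result = [7, 3, 1, 134, 529]
`print(data)` → prints [7, 3, 1]
`print(result)` → prints [7, 3, 1, 134, 529]

Answer:
[7, 3, 1]
[7, 3, 1, 134, 529]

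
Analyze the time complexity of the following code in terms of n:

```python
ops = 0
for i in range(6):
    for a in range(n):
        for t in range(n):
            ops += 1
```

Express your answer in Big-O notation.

Each loop level contributes: 1 × n × n. Multiplying the contributions gives O(n^2).

Answer: O(n^2)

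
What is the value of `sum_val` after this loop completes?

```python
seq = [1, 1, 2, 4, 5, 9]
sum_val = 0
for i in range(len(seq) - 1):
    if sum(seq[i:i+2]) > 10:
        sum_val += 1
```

Count windows with sum > 10
`sum_val` takes the values: 0 → 1

Answer: 1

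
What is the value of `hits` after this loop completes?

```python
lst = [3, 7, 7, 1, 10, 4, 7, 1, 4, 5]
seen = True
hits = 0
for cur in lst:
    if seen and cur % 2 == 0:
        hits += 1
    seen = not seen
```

Count even values at even positions
`hits` takes the values: 0 → 1 → 2

Answer: 2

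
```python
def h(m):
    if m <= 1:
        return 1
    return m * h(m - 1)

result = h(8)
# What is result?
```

h(8) = 8 * 7 * 6 * 5 * 4 * 3 * 2 * 1 = 40320

Answer: 40320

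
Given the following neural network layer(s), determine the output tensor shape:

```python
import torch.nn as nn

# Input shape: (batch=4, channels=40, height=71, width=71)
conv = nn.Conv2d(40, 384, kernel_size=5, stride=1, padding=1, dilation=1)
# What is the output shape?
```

Input: (4, 40, 71, 71) -> Output: (4, 384, 69, 69)

Answer: (4, 384, 69, 69)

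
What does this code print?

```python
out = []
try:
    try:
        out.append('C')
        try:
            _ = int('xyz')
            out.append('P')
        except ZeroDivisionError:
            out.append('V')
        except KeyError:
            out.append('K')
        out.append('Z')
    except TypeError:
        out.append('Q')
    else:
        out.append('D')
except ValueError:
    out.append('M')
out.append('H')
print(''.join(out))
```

Execution trace: 'C' (try body) → 'M' (outer except ValueError) → 'H' (after the try/except). Output: CMH

Answer: CMH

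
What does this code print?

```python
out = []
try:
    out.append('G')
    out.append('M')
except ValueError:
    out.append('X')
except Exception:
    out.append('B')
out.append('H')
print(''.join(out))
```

Execution trace: 'G' (try body) → 'M' (try body, no exception) → 'H' (after the try/except). Output: GMH

Answer: GMH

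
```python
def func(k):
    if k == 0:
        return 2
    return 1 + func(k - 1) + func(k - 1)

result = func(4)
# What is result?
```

func(k) = 1 + 2·func(k-1), func(0)=2. Closed form: (2+1)·2^4 - 1 = 47.

Answer: 47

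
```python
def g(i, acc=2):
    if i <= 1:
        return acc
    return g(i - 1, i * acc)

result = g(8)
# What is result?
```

Accumulator trace (n, acc): (8, 2) -> (7, 16) -> (6, 112) -> (5, 672) -> (4, 3360) -> (3, 13440) -> (2, 40320) -> (1, 80640) -> return 80640

Answer: 80640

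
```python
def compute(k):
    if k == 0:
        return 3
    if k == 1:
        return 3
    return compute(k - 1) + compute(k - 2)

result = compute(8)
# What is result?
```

Build up from base cases: compute(0)=3, compute(1)=3, compute(2)=6, compute(3)=9, compute(4)=15, compute(5)=24, compute(6)=39, ..., compute(8)=102

Answer: 102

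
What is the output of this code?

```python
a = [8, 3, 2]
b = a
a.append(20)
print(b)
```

Key concept: basic list aliasing.
Step by step:
`a = [8, 3, 2]` → a = [8, 3, 2]
`b = a` → b = [8, 3, 2] (same object as a)
`a.append(20)` → a = [8, 3, 2, 20] (same object as b); b = [8, 3, 2, 20] (same object as a)
`print(b)` → prints [8, 3, 2, 20]

Answer: [8, 3, 2, 20]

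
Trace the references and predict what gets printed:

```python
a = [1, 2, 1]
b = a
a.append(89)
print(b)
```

Key concept: basic list aliasing.
Step by step:
`a = [1, 2, 1]` → a = [1, 2, 1]
`b = a` → b = [1, 2, 1] (same object as a)
`a.append(89)` → a = [1, 2, 1, 89] (same object as b); b = [1, 2, 1, 89] (same object as a)
`print(b)` → prints [1, 2, 1, 89]

Answer: [1, 2, 1, 89]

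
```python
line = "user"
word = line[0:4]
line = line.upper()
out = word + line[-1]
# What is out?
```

Trace:
`line = "user"` → line = 'user'
`word = line[0:4]` → word = 'user'
`line = line.upper()` → line = 'USER'
`out = word + line[-1]` → out = 'userR'
So out = 'userR'

Answer: 'userR'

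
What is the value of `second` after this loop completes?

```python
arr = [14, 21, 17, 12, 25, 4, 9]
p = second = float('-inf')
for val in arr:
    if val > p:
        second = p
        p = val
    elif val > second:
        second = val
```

Second largest (with repeats) in [14, 21, 17, 12, 25, 4, 9]
`second` takes the values: -inf → 14 → 17 → 21

Answer: 21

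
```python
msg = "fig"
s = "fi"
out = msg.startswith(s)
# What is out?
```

Trace:
`msg = "fig"` → msg = 'fig'
`s = "fi"` → s = 'fi'
`out = msg.startswith(s)` → out = True
So out = True

Answer: True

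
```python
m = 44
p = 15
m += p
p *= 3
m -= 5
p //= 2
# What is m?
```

Trace:
`m = 44` → m = 44
`p = 15` → p = 15
`m += p` → m = 59
`p *= 3` → p = 45
`m -= 5` → m = 54
`p //= 2` → p = 22
So m = 54

Answer: 54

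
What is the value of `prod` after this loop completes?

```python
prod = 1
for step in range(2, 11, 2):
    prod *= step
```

Product of even numbers 2 to 10
`prod` takes the values: 1 → 2 → 8 → 48 → 384 → 3840

Answer: 3840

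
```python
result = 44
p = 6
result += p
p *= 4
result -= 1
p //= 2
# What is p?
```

Trace:
`result = 44` → result = 44
`p = 6` → p = 6
`result += p` → result = 50
`p *= 4` → p = 24
`result -= 1` → result = 49
`p //= 2` → p = 12
So p = 12

Answer: 12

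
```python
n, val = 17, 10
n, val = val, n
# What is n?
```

Trace:
`n, val = 17, 10` → n = 17; val = 10
`n, val = val, n` → n = 10; val = 17
So n = 10

Answer: 10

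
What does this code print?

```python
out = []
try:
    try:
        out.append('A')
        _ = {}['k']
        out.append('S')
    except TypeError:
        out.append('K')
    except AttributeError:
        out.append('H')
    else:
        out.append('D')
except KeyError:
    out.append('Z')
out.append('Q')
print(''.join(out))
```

Execution trace: 'A' (inner try body) → 'Z' (outer except KeyError) → 'Q' (after the try/except). Output: AZQ

Answer: AZQ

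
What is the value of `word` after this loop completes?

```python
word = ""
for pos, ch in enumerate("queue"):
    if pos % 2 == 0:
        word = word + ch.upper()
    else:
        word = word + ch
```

Uppercase even positions in 'queue'
`word` takes the values: "" → "Q" → "Qu" → "QuE" → "QuEu" → "QuEuE"

Answer: "QuEuE"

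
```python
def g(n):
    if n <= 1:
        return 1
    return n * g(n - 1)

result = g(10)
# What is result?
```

g(10) = 10 * 9 * 8 * 7 * 6 * 5 * 4 * 3 * 2 * 1 = 3628800

Answer: 3628800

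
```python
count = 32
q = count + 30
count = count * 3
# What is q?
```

Trace:
`count = 32` → count = 32
`q = count + 30` → q = 62
`count = count * 3` → count = 96
So q = 62

Answer: 62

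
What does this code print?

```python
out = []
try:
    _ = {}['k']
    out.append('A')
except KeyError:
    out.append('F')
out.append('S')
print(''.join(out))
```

Execution trace: 'F' (except KeyError) → 'S' (after the try/except). Output: FS

Answer: FS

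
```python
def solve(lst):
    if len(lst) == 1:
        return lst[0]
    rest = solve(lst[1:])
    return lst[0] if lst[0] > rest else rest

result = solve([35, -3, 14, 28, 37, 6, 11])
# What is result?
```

Recursive max over [35, -3, 14, 28, 37, 6, 11] = 37

Answer: 37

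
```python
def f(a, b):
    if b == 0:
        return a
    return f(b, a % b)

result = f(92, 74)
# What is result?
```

f(92, 74) -> f(74, 18) -> f(18, 2) -> f(2, 0) -> 2

Answer: 2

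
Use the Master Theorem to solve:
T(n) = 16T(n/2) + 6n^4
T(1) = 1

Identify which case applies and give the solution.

a=16, b=2, f(n)=6n^4. log_2(16) = 4. Since c=4 = 4, Case 2 applies: T(n) = Θ(n^log_b(a) · log n) = O(n^4 log n).

Answer: O(n^4 log n) - Case 2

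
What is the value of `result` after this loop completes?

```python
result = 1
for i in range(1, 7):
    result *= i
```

6! = 720
`result` takes the values: 1 → 2 → 6 → 24 → 120 → 720

Answer: 720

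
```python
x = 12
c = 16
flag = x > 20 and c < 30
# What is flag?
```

Trace:
`x = 12` → x = 12
`c = 16` → c = 16
`flag = x > 20 and c < 30` → flag = False
So flag = False

Answer: False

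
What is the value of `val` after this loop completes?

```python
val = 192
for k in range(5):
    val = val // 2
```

Halve 5 times: 192 // 2^5 = 6
`val` takes the values: 192 → 96 → 48 → 24 → 12 → 6

Answer: 6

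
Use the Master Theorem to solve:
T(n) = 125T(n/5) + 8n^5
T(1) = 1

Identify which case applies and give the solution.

a=125, b=5, f(n)=8n^5. log_5(125) = 3. Since c=5 > 3 and the regularity condition holds (125(n/5)^5 = (125/5^5)n^5 with 125/5^5 < 1), Case 3 applies: T(n) = Θ(f(n)) = O(n^5).

Answer: O(n^5) - Case 3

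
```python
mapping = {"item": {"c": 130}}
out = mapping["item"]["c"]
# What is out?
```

Trace:
`mapping = {"item": {"c": 130}}` → mapping = {'item': {'c': 130}}
`out = mapping["item"]["c"]` → out = 130
So out = 130

Answer: 130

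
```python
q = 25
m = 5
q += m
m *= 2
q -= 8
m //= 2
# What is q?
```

Trace:
`q = 25` → q = 25
`m = 5` → m = 5
`q += m` → q = 30
`m *= 2` → m = 10
`q -= 8` → q = 22
`m //= 2` → m = 5
So q = 22

Answer: 22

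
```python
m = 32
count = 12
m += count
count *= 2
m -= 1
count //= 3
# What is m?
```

Trace:
`m = 32` → m = 32
`count = 12` → count = 12
`m += count` → m = 44
`count *= 2` → count = 24
`m -= 1` → m = 43
`count //= 3` → count = 8
So m = 43

Answer: 43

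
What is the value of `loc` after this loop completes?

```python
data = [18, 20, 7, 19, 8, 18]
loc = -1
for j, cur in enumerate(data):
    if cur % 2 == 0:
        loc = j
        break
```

First even number index in [18, 20, 7, 19, 8, 18]
`loc` takes the values: -1 → 0

Answer: 0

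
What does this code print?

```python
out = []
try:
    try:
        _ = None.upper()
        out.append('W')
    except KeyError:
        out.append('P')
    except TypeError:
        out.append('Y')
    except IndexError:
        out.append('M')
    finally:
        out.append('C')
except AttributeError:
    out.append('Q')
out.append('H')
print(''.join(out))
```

Execution trace: 'C' (finally) → 'Q' (outer except AttributeError) → 'H' (after the try/except). Output: CQH

Answer: CQH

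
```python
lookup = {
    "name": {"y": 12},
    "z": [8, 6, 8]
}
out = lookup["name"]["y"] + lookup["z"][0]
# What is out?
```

Trace:
`lookup = { ...` → lookup = {'name': {'y': 12}, 'z': [8, 6, 8]}
`out = lookup["name"]["y"] + lookup["z"][0]` → out = 20
So out = 20

Answer: 20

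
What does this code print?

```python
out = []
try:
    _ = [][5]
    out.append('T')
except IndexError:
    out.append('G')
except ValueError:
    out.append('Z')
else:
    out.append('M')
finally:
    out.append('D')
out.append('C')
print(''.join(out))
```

Execution trace: 'G' (except IndexError) → 'D' (finally) → 'C' (after the try/except). Output: GDC

Answer: GDC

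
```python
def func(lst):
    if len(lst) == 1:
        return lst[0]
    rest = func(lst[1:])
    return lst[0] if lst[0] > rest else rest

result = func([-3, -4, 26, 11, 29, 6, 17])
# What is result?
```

Recursive max over [-3, -4, 26, 11, 29, 6, 17] = 29

Answer: 29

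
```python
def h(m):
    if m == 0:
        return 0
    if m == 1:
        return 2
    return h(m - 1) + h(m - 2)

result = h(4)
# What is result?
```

Build up from base cases: h(0)=0, h(1)=2, h(2)=2, h(3)=4, h(4)=6

Answer: 6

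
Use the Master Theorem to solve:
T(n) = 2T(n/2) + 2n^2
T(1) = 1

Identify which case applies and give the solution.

a=2, b=2, f(n)=2n^2. log_2(2) = 1. Since c=2 > 1 and the regularity condition holds (2(n/2)^2 = (2/2^2)n^2 with 2/2^2 < 1), Case 3 applies: T(n) = Θ(f(n)) = O(n^2).

Answer: O(n^2) - Case 3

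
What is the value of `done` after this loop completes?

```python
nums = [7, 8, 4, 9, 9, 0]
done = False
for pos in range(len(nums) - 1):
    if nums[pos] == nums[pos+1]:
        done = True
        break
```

Check consecutive duplicates in [7, 8, 4, 9, 9, 0]
`done` takes the values: False → True

Answer: True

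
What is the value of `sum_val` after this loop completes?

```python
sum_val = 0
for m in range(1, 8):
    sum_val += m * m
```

Sum of squares 1² to 7² = 140
`sum_val` takes the values: 0 → 1 → 5 → 14 → 30 → 55 → 91 → 140

Answer: 140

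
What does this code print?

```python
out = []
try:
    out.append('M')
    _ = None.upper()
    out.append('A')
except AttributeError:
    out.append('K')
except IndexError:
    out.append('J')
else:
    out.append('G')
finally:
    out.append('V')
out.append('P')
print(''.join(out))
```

Execution trace: 'M' (try body) → 'K' (except AttributeError) → 'V' (finally) → 'P' (after the try/except). Output: MKVP

Answer: MKVP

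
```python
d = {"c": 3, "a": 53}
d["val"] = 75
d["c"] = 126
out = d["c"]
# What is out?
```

Trace:
`d = {"c": 3, "a": 53}` → d = {'c': 3, 'a': 53}
`d["val"] = 75` → d = {'c': 3, 'a': 53, 'val': 75}
`d["c"] = 126` → d = {'c': 126, 'a': 53, 'val': 75}
`out = d["c"]` → out = 126
So out = 126

Answer: 126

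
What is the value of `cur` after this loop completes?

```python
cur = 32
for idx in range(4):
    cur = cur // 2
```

Halve 4 times: 32 // 2^4 = 2
`cur` takes the values: 32 → 16 → 8 → 4 → 2

Answer: 2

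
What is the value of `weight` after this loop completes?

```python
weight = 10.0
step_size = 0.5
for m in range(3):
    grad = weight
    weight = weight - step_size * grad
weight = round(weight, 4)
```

Gradient descent: w = 10.0 * (1 - 0.5)^3
`weight` takes the values: 10.0 → 5.0 → 2.5 → 1.25

Answer: 1.25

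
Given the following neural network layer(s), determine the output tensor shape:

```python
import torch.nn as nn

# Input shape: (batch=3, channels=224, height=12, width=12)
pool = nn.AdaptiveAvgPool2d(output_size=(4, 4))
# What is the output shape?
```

Input: (3, 224, 12, 12) -> Output: (3, 224, 4, 4)

Answer: (3, 224, 4, 4)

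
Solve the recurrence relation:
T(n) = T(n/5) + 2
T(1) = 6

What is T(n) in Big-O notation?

Each step divides n by 5 and adds 2. After log_5(n) steps we reach T(1)=6. So T(n) = 2·log_5(n) + 6 = O(log n).

Answer: O(log n)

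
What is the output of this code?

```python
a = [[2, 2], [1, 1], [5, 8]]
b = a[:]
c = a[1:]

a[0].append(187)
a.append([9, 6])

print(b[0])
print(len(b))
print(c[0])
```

Key concept: slice with nested mutation.
Step by step:
`a = [[2, 2], [1, 1], [5, 8]]` → a = [[2, 2], [1, 1], [5, 8]]
`b = a[:]` → b = [[2, 2], [1, 1], [5, 8]]
`c = a[1:]` → c = [[1, 1], [5, 8]]
`a[0].append(187)` → a = [[2, 2, 187], [1, 1], [5, 8]]; b = [[2, 2, 187], [1, 1], [5, 8]]
`a.append([9, 6])` → a = [[2, 2, 187], [1, 1], [5, 8], [9, 6]]
`print(b[0])` → prints [2, 2, 187]
`print(len(b))` → prints 3
`print(c[0])` → prints [1, 1]

Answer:
[2, 2, 187]
3
[1, 1]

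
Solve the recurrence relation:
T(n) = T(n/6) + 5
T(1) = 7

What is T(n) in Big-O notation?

Each step divides n by 6 and adds 5. After log_6(n) steps we reach T(1)=7. So T(n) = 5·log_6(n) + 7 = O(log n).

Answer: O(log n)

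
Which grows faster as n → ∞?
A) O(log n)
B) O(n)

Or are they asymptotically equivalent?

O(log n) vs O(n): Higher order terms dominate.

Answer: B) O(n) grows faster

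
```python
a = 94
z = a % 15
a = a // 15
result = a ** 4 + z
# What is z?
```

Trace:
`a = 94` → a = 94
`z = a % 15` → z = 4
`a = a // 15` → a = 6
`result = a ** 4 + z` → result = 1300
So z = 4

Answer: 4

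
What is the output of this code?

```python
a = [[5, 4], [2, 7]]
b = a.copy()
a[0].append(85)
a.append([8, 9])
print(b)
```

Key concept: shallow copy with nested lists.
Step by step:
`a = [[5, 4], [2, 7]]` → a = [[5, 4], [2, 7]]
`b = a.copy()` → b = [[5, 4], [2, 7]]
`a[0].append(85)` → a = [[5, 4, 85], [2, 7]]; b = [[5, 4, 85], [2, 7]]
`a.append([8, 9])` → a = [[5, 4, 85], [2, 7], [8, 9]]
`print(b)` → prints [[5, 4, 85], [2, 7]]

Answer: [[5, 4, 85], [2, 7]]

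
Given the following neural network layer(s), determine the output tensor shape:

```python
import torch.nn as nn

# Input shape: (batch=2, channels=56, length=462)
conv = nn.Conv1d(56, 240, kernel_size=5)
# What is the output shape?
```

Input: (2, 56, 462) -> Output: (2, 240, 458)

Answer: (2, 240, 458)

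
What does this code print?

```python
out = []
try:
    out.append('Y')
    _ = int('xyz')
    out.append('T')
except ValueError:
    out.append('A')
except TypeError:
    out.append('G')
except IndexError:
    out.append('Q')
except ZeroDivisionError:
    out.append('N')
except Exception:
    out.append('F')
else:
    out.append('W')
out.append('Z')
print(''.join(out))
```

Execution trace: 'Y' (try body) → 'A' (except ValueError) → 'Z' (after the try/except). Output: YAZ

Answer: YAZ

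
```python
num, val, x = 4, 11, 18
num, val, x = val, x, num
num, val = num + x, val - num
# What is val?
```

Trace:
`num, val, x = 4, 11, 18` → num = 4; val = 11; x = 18
`num, val, x = val, x, num` → num = 11; val = 18; x = 4
`num, val = num + x, val - num` → num = 15; val = 7
So val = 7

Answer: 7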